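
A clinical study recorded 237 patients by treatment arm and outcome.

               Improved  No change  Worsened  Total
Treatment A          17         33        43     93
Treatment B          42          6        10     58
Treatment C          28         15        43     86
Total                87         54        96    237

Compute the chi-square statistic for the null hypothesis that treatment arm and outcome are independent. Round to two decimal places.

Grand total N = 237.
Expected counts (row total × column total / N):
  Treatment A, Improved: 93×87/237 = 34.139
  Treatment A, No change: 93×54/237 = 21.190
  Treatment A, Worsened: 93×96/237 = 37.671
  Treatment B, Improved: 58×87/237 = 21.291
  Treatment B, No change: 58×54/237 = 13.215
  Treatment B, Worsened: 58×96/237 = 23.494
  Treatment C, Improved: 86×87/237 = 31.570
  Treatment C, No change: 86×54/237 = 19.595
  Treatment C, Worsened: 86×96/237 = 34.835
Contributions (O − E)²/E:
  (17 − 34.139)²/34.139 = 8.6044
  (33 − 21.190)²/21.190 = 6.5822
  (43 − 37.671)²/37.671 = 0.7538
  (42 − 21.291)²/21.291 = 20.1429
  (6 − 13.215)²/13.215 = 3.9392
  (10 − 23.494)²/23.494 = 7.7504
  (28 − 31.570)²/31.570 = 0.4037
  (15 − 19.595)²/19.595 = 1.0775
  (43 − 34.835)²/34.835 = 1.9138
χ² = 8.6044 + 6.5822 + 0.7538 + 20.1429 + 3.9392 + 7.7504 + 0.4037 + 1.0775 + 1.9138 = 51.17

51.17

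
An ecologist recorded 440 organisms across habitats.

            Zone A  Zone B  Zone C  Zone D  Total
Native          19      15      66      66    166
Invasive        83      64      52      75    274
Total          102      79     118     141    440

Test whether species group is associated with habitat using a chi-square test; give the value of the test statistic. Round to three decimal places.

49.242

Grand total N = 440.
Expected counts (row total × column total / N):
  Native, Zone A: 166×102/440 = 38.4818
  Native, Zone B: 166×79/440 = 29.8045
  Native, Zone C: 166×118/440 = 44.5182
  Native, Zone D: 166×141/440 = 53.1955
  Invasive, Zone A: 274×102/440 = 63.5182
  Invasive, Zone B: 274×79/440 = 49.1955
  Invasive, Zone C: 274×118/440 = 73.4818
  Invasive, Zone D: 274×141/440 = 87.8045
Contributions (O − E)²/E:
  (19 − 38.4818)²/38.4818 = 9.8629
  (15 − 29.8045)²/29.8045 = 7.3537
  (66 − 44.5182)²/44.5182 = 10.3658
  (66 − 53.1955)²/53.1955 = 3.0821
  (83 − 63.5182)²/63.5182 = 5.9753
  (64 − 49.1955)²/49.1955 = 4.4551
  (52 − 73.4818)²/73.4818 = 6.2800
  (75 − 87.8045)²/87.8045 = 1.8673
χ² = 9.8629 + 7.3537 + 10.3658 + 3.0821 + 5.9753 + 4.4551 + 6.2800 + 1.8673 = 49.242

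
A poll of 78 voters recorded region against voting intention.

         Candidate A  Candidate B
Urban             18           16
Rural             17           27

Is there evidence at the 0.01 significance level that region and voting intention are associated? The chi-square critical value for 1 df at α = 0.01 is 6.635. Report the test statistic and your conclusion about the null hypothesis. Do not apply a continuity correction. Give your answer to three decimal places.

1.587; fail to reject H₀

Row totals: 34, 44. Column totals: 35, 43. Grand total N = 78.
Expected counts (row total × column total / N):
  Urban, Candidate A: 34×35/78 = 15.2564
  Urban, Candidate B: 34×43/78 = 18.7436
  Rural, Candidate A: 44×35/78 = 19.7436
  Rural, Candidate B: 44×43/78 = 24.2564
Contributions (O − E)²/E:
  (18 − 15.2564)²/15.2564 = 0.4934
  (16 − 18.7436)²/18.7436 = 0.4016
  (17 − 19.7436)²/19.7436 = 0.3813
  (27 − 24.2564)²/24.2564 = 0.3103
χ² = 0.4934 + 0.4016 + 0.3813 + 0.3103 = 1.587
df = (2−1)(2−1) = 1. Since 1.587 < 6.635, fail to reject the null hypothesis of independence at α = 0.01.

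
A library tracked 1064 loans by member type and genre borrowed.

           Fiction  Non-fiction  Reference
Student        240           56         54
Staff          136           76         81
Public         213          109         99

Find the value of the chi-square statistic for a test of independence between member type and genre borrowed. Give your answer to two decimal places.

Row totals: 350, 293, 421. Column totals: 589, 241, 234. Grand total N = 1064.
Expected counts (row total × column total / N):
  Student, Fiction: 350×589/1064 = 193.750
  Student, Non-fiction: 350×241/1064 = 79.276
  Student, Reference: 350×234/1064 = 76.974
  Staff, Fiction: 293×589/1064 = 162.196
  Staff, Non-fiction: 293×241/1064 = 66.366
  Staff, Reference: 293×234/1064 = 64.438
  Public, Fiction: 421×589/1064 = 233.054
  Public, Non-fiction: 421×241/1064 = 95.358
  Public, Reference: 421×234/1064 = 92.588
Contributions (O − E)²/E:
  (240 − 193.750)²/193.750 = 11.0403
  (56 − 79.276)²/79.276 = 6.8340
  (54 − 76.974)²/76.974 = 6.8569
  (136 − 162.196)²/162.196 = 4.2309
  (76 − 66.366)²/66.366 = 1.3985
  (81 − 64.438)²/64.438 = 4.2568
  (213 − 233.054)²/233.054 = 1.7256
  (109 − 95.358)²/95.358 = 1.9516
  (99 − 92.588)²/92.588 = 0.4441
χ² = 11.0403 + 6.8340 + 6.8569 + 4.2309 + 1.3985 + 4.2568 + 1.7256 + 1.9516 + 0.4441 = 38.74

38.74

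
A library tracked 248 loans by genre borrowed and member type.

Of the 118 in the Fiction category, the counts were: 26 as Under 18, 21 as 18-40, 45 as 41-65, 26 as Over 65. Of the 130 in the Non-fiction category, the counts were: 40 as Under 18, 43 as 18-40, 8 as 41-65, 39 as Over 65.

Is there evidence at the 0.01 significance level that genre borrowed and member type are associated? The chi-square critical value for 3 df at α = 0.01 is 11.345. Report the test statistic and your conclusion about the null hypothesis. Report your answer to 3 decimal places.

38.472; reject H₀

Row totals: 118, 130. Column totals: 66, 64, 53, 65. Grand total N = 248.
Expected counts (row total × column total / N):
  Fiction, Under 18: 118×66/248 = 31.4032
  Fiction, 18-40: 118×64/248 = 30.4516
  Fiction, 41-65: 118×53/248 = 25.2177
  Fiction, Over 65: 118×65/248 = 30.9274
  Non-fiction, Under 18: 130×66/248 = 34.5968
  Non-fiction, 18-40: 130×64/248 = 33.5484
  Non-fiction, 41-65: 130×53/248 = 27.7823
  Non-fiction, Over 65: 130×65/248 = 34.0726
Contributions (O − E)²/E:
  (26 − 31.4032)²/31.4032 = 0.9297
  (21 − 30.4516)²/30.4516 = 2.9336
  (45 − 25.2177)²/25.2177 = 15.5184
  (26 − 30.9274)²/30.9274 = 0.7850
  (40 − 34.5968)²/34.5968 = 0.8439
  (43 − 33.5484)²/33.5484 = 2.6628
  (8 − 27.7823)²/27.7823 = 14.0859
  (39 − 34.0726)²/34.0726 = 0.7126
χ² = 0.9297 + 2.9336 + 15.5184 + 0.7850 + 0.8439 + 2.6628 + 14.0859 + 0.7126 = 38.472
df = (2−1)(4−1) = 3. Since 38.472 > 11.345, reject the null hypothesis of independence at α = 0.01.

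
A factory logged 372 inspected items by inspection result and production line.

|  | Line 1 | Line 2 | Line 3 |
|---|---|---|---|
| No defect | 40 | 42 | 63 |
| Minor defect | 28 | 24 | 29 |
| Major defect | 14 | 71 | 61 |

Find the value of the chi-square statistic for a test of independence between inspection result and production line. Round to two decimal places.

27.92

Row totals: 145, 81, 146. Column totals: 82, 137, 153. Grand total N = 372.
Expected counts (row total × column total / N):
  No defect, Line 1: 145×82/372 = 31.962
  No defect, Line 2: 145×137/372 = 53.401
  No defect, Line 3: 145×153/372 = 59.637
  Minor defect, Line 1: 81×82/372 = 17.855
  Minor defect, Line 2: 81×137/372 = 29.831
  Minor defect, Line 3: 81×153/372 = 33.315
  Major defect, Line 1: 146×82/372 = 32.183
  Major defect, Line 2: 146×137/372 = 53.769
  Major defect, Line 3: 146×153/372 = 60.048
Contributions (O − E)²/E:
  (40 − 31.962)²/31.962 = 2.0214
  (42 − 53.401)²/53.401 = 2.4341
  (63 − 59.637)²/59.637 = 0.1896
  (28 − 17.855)²/17.855 = 5.7643
  (24 − 29.831)²/29.831 = 1.1398
  (29 − 33.315)²/33.315 = 0.5589
  (14 − 32.183)²/32.183 = 10.2732
  (71 − 53.769)²/53.769 = 5.5219
  (61 − 60.048)²/60.048 = 0.0151
χ² = 2.0214 + 2.4341 + 0.1896 + 5.7643 + 1.1398 + 0.5589 + 10.2732 + 5.5219 + 0.0151 = 27.92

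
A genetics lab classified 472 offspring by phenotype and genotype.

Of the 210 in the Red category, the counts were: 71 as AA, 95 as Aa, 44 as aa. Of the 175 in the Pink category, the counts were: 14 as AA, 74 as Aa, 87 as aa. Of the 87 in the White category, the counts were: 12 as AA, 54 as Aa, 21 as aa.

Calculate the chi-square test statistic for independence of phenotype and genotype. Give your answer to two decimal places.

Row totals: 210, 175, 87. Column totals: 97, 223, 152. Grand total N = 472.
Expected counts (row total × column total / N):
  Red, AA: 210×97/472 = 43.157
  Red, Aa: 210×223/472 = 99.216
  Red, aa: 210×152/472 = 67.627
  Pink, AA: 175×97/472 = 35.964
  Pink, Aa: 175×223/472 = 82.680
  Pink, aa: 175×152/472 = 56.356
  White, AA: 87×97/472 = 17.879
  White, Aa: 87×223/472 = 41.104
  White, aa: 87×152/472 = 28.017
Contributions (O − E)²/E:
  (71 − 43.157)²/43.157 = 17.9631
  (95 − 99.216)²/99.216 = 0.1792
  (44 − 67.627)²/67.627 = 8.2546
  (14 − 35.964)²/35.964 = 13.4139
  (74 − 82.680)²/82.680 = 0.9113
  (87 − 56.356)²/56.356 = 16.6629
  (12 − 17.879)²/17.879 = 1.9331
  (54 − 41.104)²/41.104 = 4.0460
  (21 − 28.017)²/28.017 = 1.7574
χ² = 17.9631 + 0.1792 + 8.2546 + 13.4139 + 0.9113 + 16.6629 + 1.9331 + 4.0460 + 1.7574 = 65.12

65.12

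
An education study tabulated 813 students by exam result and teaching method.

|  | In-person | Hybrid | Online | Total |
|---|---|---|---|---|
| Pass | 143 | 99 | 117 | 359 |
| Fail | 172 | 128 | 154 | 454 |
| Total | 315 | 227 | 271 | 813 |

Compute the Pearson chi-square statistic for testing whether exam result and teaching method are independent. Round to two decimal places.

0.33

Grand total N = 813.
Expected counts (row total × column total / N):
  Pass, In-person: 359×315/813 = 139.096
  Pass, Hybrid: 359×227/813 = 100.237
  Pass, Online: 359×271/813 = 119.667
  Fail, In-person: 454×315/813 = 175.904
  Fail, Hybrid: 454×227/813 = 126.763
  Fail, Online: 454×271/813 = 151.333
Contributions (O − E)²/E:
  (143 − 139.096)²/139.096 = 0.1096
  (99 − 100.237)²/100.237 = 0.0153
  (117 − 119.667)²/119.667 = 0.0594
  (172 − 175.904)²/175.904 = 0.0866
  (128 − 126.763)²/126.763 = 0.0121
  (154 − 151.333)²/151.333 = 0.0470
χ² = 0.1096 + 0.0153 + 0.0594 + 0.0866 + 0.0121 + 0.0470 = 0.33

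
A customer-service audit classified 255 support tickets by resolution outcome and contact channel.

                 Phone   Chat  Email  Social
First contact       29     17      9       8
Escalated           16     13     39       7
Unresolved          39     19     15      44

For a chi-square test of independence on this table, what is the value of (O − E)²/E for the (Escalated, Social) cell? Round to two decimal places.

Row total (Escalated) = 75; column total (Social) = 59; N = 255.
Expected count E = 75 × 59 / 255 = 17.353.
Contribution = (O − E)²/E = (7 − 17.353)² / 17.353 = 6.18.

6.18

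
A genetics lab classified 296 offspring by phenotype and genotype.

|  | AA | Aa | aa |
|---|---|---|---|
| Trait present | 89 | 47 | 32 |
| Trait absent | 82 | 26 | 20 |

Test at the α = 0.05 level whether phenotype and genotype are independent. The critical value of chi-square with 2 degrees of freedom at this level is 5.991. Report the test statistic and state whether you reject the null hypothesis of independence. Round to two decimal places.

3.76; fail to reject H₀

Row totals: 168, 128. Column totals: 171, 73, 52. Grand total N = 296.
Expected counts (row total × column total / N):
  Trait present, AA: 168×171/296 = 97.054
  Trait present, Aa: 168×73/296 = 41.432
  Trait present, aa: 168×52/296 = 29.514
  Trait absent, AA: 128×171/296 = 73.946
  Trait absent, Aa: 128×73/296 = 31.568
  Trait absent, aa: 128×52/296 = 22.486
Contributions (O − E)²/E:
  (89 − 97.054)²/97.054 = 0.6684
  (47 − 41.432)²/41.432 = 0.7483
  (32 − 29.514)²/29.514 = 0.2094
  (82 − 73.946)²/73.946 = 0.8772
  (26 − 31.568)²/31.568 = 0.9821
  (20 − 22.486)²/22.486 = 0.2748
χ² = 0.6684 + 0.7483 + 0.2094 + 0.8772 + 0.9821 + 0.2748 = 3.76
df = (2−1)(3−1) = 2. Since 3.76 < 5.991, fail to reject the null hypothesis of independence at α = 0.05.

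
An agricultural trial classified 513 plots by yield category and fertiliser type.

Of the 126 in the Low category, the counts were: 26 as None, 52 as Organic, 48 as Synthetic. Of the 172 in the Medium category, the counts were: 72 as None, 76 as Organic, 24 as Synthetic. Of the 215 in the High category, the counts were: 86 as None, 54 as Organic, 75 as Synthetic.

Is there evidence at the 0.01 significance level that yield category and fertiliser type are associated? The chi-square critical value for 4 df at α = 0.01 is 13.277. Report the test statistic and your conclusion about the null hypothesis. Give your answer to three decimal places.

42.074; reject H₀

Row totals: 126, 172, 215. Column totals: 184, 182, 147. Grand total N = 513.
Expected counts (row total × column total / N):
  Low, None: 126×184/513 = 45.1930
  Low, Organic: 126×182/513 = 44.7018
  Low, Synthetic: 126×147/513 = 36.1053
  Medium, None: 172×184/513 = 61.6920
  Medium, Organic: 172×182/513 = 61.0214
  Medium, Synthetic: 172×147/513 = 49.2865
  High, None: 215×184/513 = 77.1150
  High, Organic: 215×182/513 = 76.2768
  High, Synthetic: 215×147/513 = 61.6082
Contributions (O − E)²/E:
  (26 − 45.1930)²/45.1930 = 8.1511
  (52 − 44.7018)²/44.7018 = 1.1915
  (48 − 36.1053)²/36.1053 = 3.9186
  (72 − 61.6920)²/61.6920 = 1.7223
  (76 − 61.0214)²/61.0214 = 3.6767
  (24 − 49.2865)²/49.2865 = 12.9733
  (86 − 77.1150)²/77.1150 = 1.0237
  (54 − 76.2768)²/76.2768 = 6.5060
  (75 − 61.6082)²/61.6082 = 2.9110
χ² = 8.1511 + 1.1915 + 3.9186 + 1.7223 + 3.6767 + 12.9733 + 1.0237 + 6.5060 + 2.9110 = 42.074
df = (3−1)(3−1) = 4. Since 42.074 > 13.277, reject the null hypothesis of independence at α = 0.01.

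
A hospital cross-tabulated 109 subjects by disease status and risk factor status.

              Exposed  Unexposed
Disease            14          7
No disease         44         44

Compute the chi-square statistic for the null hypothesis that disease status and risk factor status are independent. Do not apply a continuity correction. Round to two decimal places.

Row totals: 21, 88. Column totals: 58, 51. Grand total N = 109.
Expected counts (row total × column total / N):
  Disease, Exposed: 21×58/109 = 11.174
  Disease, Unexposed: 21×51/109 = 9.826
  No disease, Exposed: 88×58/109 = 46.826
  No disease, Unexposed: 88×51/109 = 41.174
Contributions (O − E)²/E:
  (14 − 11.174)²/11.174 = 0.7147
  (7 − 9.826)²/9.826 = 0.8128
  (44 − 46.826)²/46.826 = 0.1706
  (44 − 41.174)²/41.174 = 0.1940
χ² = 0.7147 + 0.8128 + 0.1706 + 0.1940 = 1.89

1.89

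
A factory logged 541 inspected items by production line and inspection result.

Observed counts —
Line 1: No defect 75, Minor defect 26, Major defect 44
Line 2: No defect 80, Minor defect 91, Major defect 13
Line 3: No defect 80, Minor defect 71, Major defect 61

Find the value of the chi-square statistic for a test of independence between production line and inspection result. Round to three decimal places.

Row totals: 145, 184, 212. Column totals: 235, 188, 118. Grand total N = 541.
Expected counts (row total × column total / N):
  Line 1, No defect: 145×235/541 = 62.9852
  Line 1, Minor defect: 145×188/541 = 50.3882
  Line 1, Major defect: 145×118/541 = 31.6266
  Line 2, No defect: 184×235/541 = 79.9261
  Line 2, Minor defect: 184×188/541 = 63.9409
  Line 2, Major defect: 184×118/541 = 40.1331
  Line 3, No defect: 212×235/541 = 92.0887
  Line 3, Minor defect: 212×188/541 = 73.6710
  Line 3, Major defect: 212×118/541 = 46.2403
Contributions (O − E)²/E:
  (75 − 62.9852)²/62.9852 = 2.2919
  (26 − 50.3882)²/50.3882 = 11.8040
  (44 − 31.6266)²/31.6266 = 4.8409
  (80 − 79.9261)²/79.9261 = 0.0001
  (91 − 63.9409)²/63.9409 = 11.4511
  (13 − 40.1331)²/40.1331 = 18.3441
  (80 − 92.0887)²/92.0887 = 1.5869
  (71 − 73.6710)²/73.6710 = 0.0968
  (61 − 46.2403)²/46.2403 = 4.7112
χ² = 2.2919 + 11.8040 + 4.8409 + 0.0001 + 11.4511 + 18.3441 + 1.5869 + 0.0968 + 4.7112 = 55.127

55.127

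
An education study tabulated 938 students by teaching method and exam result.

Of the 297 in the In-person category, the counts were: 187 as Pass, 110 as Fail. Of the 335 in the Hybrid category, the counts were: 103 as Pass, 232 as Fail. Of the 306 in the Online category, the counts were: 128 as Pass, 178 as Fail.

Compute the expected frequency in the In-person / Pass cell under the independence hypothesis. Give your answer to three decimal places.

Row total (In-person) = 297; column total (Pass) = 418; grand total N = 938.
Expected count = (row total × column total) / N = 297 × 418 / 938 = 132.352.

132.352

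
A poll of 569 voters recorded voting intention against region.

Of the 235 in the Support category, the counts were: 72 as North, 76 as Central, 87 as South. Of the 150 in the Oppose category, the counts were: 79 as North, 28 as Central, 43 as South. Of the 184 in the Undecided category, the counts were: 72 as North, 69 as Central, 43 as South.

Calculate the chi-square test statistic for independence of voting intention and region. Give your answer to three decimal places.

27.998

Row totals: 235, 150, 184. Column totals: 223, 173, 173. Grand total N = 569.
Expected counts (row total × column total / N):
  Support, North: 235×223/569 = 92.1002
  Support, Central: 235×173/569 = 71.4499
  Support, South: 235×173/569 = 71.4499
  Oppose, North: 150×223/569 = 58.7873
  Oppose, Central: 150×173/569 = 45.6063
  Oppose, South: 150×173/569 = 45.6063
  Undecided, North: 184×223/569 = 72.1125
  Undecided, Central: 184×173/569 = 55.9438
  Undecided, South: 184×173/569 = 55.9438
Contributions (O − E)²/E:
  (72 − 92.1002)²/92.1002 = 4.3867
  (76 − 71.4499)²/71.4499 = 0.2898
  (87 − 71.4499)²/71.4499 = 3.3843
  (79 − 58.7873)²/58.7873 = 6.9497
  (28 − 45.6063)²/45.6063 = 6.7969
  (43 − 45.6063)²/45.6063 = 0.1489
  (72 − 72.1125)²/72.1125 = 0.0002
  (69 − 55.9438)²/55.9438 = 3.0471
  (43 − 55.9438)²/55.9438 = 2.9948
χ² = 4.3867 + 0.2898 + 3.3843 + 6.9497 + 6.7969 + 0.1489 + 0.0002 + 3.0471 + 2.9948 = 27.998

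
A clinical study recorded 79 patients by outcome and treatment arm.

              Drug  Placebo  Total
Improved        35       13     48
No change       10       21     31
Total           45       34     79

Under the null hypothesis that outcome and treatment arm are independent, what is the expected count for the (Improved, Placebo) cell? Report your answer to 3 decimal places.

Row total (Improved) = 48; column total (Placebo) = 34; grand total N = 79.
Expected count = (row total × column total) / N = 48 × 34 / 79 = 20.658.

20.658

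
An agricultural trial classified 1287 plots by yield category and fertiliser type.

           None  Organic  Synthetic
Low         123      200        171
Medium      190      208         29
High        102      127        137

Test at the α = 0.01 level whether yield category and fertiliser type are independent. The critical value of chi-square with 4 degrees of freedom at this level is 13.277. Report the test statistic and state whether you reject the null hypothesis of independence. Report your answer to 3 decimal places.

Row totals: 494, 427, 366. Column totals: 415, 535, 337. Grand total N = 1287.
Expected counts (row total × column total / N):
  Low, None: 494×415/1287 = 159.2929
  Low, Organic: 494×535/1287 = 205.3535
  Low, Synthetic: 494×337/1287 = 129.3535
  Medium, None: 427×415/1287 = 137.6884
  Medium, Organic: 427×535/1287 = 177.5019
  Medium, Synthetic: 427×337/1287 = 111.8096
  High, None: 366×415/1287 = 118.0186
  High, Organic: 366×535/1287 = 152.1445
  High, Synthetic: 366×337/1287 = 95.8368
Contributions (O − E)²/E:
  (123 − 159.2929)²/159.2929 = 8.2689
  (200 − 205.3535)²/205.3535 = 0.1396
  (171 − 129.3535)²/129.3535 = 13.4085
  (190 − 137.6884)²/137.6884 = 19.8746
  (208 − 177.5019)²/177.5019 = 5.2401
  (29 − 111.8096)²/111.8096 = 61.3313
  (102 − 118.0186)²/118.0186 = 2.1742
  (127 − 152.1445)²/152.1445 = 4.1556
  (137 − 95.8368)²/95.8368 = 17.6802
χ² = 8.2689 + 0.1396 + 13.4085 + 19.8746 + 5.2401 + 61.3313 + 2.1742 + 4.1556 + 17.6802 = 132.273
df = (3−1)(3−1) = 4. Since 132.273 > 13.277, reject the null hypothesis of independence at α = 0.01.

132.273; reject H₀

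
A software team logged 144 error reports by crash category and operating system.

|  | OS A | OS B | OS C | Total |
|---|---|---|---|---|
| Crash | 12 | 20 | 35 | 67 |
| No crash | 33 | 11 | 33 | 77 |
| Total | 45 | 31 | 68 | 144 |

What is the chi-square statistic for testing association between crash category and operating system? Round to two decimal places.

11.83

Grand total N = 144.
Expected counts (row total × column total / N):
  Crash, OS A: 67×45/144 = 20.938
  Crash, OS B: 67×31/144 = 14.424
  Crash, OS C: 67×68/144 = 31.639
  No crash, OS A: 77×45/144 = 24.062
  No crash, OS B: 77×31/144 = 16.576
  No crash, OS C: 77×68/144 = 36.361
Contributions (O − E)²/E:
  (12 − 20.938)²/20.938 = 3.8154
  (20 − 14.424)²/14.424 = 2.1556
  (35 − 31.639)²/31.639 = 0.3570
  (33 − 24.062)²/24.062 = 3.3201
  (11 − 16.576)²/16.576 = 1.8757
  (33 − 36.361)²/36.361 = 0.3107
χ² = 3.8154 + 2.1556 + 0.3570 + 3.3201 + 1.8757 + 0.3107 = 11.83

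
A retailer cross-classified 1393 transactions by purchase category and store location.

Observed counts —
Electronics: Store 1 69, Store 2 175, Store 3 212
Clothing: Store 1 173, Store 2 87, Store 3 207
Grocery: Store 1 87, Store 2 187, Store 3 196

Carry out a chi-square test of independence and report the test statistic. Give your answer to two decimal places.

Row totals: 456, 467, 470. Column totals: 329, 449, 615. Grand total N = 1393.
Expected counts (row total × column total / N):
  Electronics, Store 1: 456×329/1393 = 107.6985
  Electronics, Store 2: 456×449/1393 = 146.9806
  Electronics, Store 3: 456×615/1393 = 201.3209
  Clothing, Store 1: 467×329/1393 = 110.2965
  Clothing, Store 2: 467×449/1393 = 150.5262
  Clothing, Store 3: 467×615/1393 = 206.1773
  Grocery, Store 1: 470×329/1393 = 111.0050
  Grocery, Store 2: 470×449/1393 = 151.4932
  Grocery, Store 3: 470×615/1393 = 207.5018
Contributions (O − E)²/E:
  (69 − 107.6985)²/107.6985 = 13.9052
  (175 − 146.9806)²/146.9806 = 5.3414
  (212 − 201.3209)²/201.3209 = 0.5665
  (173 − 110.2965)²/110.2965 = 35.6469
  (87 − 150.5262)²/150.5262 = 26.8098
  (207 − 206.1773)²/206.1773 = 0.0033
  (87 − 111.0050)²/111.0050 = 5.1911
  (187 − 151.4932)²/151.4932 = 8.3220
  (196 − 207.5018)²/207.5018 = 0.6375
χ² = 13.9052 + 5.3414 + 0.5665 + 35.6469 + 26.8098 + 0.0033 + 5.1911 + 8.3220 + 0.6375 = 96.42

96.42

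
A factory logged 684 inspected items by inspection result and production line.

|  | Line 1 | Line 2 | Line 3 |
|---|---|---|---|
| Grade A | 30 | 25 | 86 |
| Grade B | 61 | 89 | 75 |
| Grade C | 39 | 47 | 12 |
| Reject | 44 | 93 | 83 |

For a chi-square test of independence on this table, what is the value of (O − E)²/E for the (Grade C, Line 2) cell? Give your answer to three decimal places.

3.092

Row total (Grade C) = 98; column total (Line 2) = 254; N = 684.
Expected count E = 98 × 254 / 684 = 36.3918.
Contribution = (O − E)²/E = (47 − 36.3918)² / 36.3918 = 3.092.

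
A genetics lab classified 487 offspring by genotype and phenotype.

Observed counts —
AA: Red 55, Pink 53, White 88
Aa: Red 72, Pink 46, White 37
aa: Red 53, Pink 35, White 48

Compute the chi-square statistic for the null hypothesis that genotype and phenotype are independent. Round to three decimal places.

19.337

Row totals: 196, 155, 136. Column totals: 180, 134, 173. Grand total N = 487.
Expected counts (row total × column total / N):
  AA, Red: 196×180/487 = 72.4435
  AA, Pink: 196×134/487 = 53.9302
  AA, White: 196×173/487 = 69.6263
  Aa, Red: 155×180/487 = 57.2895
  Aa, Pink: 155×134/487 = 42.6489
  Aa, White: 155×173/487 = 55.0616
  aa, Red: 136×180/487 = 50.2669
  aa, Pink: 136×134/487 = 37.4209
  aa, White: 136×173/487 = 48.3121
Contributions (O − E)²/E:
  (55 − 72.4435)²/72.4435 = 4.2002
  (53 − 53.9302)²/53.9302 = 0.0160
  (88 − 69.6263)²/69.6263 = 4.8486
  (72 − 57.2895)²/57.2895 = 3.7773
  (46 − 42.6489)²/42.6489 = 0.2633
  (37 − 55.0616)²/55.0616 = 5.9247
  (53 − 50.2669)²/50.2669 = 0.1486
  (35 − 37.4209)²/37.4209 = 0.1566
  (48 − 48.3121)²/48.3121 = 0.0020
χ² = 4.2002 + 0.0160 + 4.8486 + 3.7773 + 0.2633 + 5.9247 + 0.1486 + 0.1566 + 0.0020 = 19.337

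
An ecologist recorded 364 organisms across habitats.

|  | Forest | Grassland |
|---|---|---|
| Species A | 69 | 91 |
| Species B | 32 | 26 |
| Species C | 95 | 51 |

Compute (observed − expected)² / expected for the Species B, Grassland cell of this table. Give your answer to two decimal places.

0.02

Row total (Species B) = 58; column total (Grassland) = 168; N = 364.
Expected count E = 58 × 168 / 364 = 26.769.
Contribution = (O − E)²/E = (26 − 26.769)² / 26.769 = 0.02.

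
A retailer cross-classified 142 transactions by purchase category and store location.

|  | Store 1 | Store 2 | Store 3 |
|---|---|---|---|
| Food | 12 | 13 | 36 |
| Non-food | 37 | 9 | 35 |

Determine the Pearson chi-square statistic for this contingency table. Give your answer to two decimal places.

Row totals: 61, 81. Column totals: 49, 22, 71. Grand total N = 142.
Expected counts (row total × column total / N):
  Food, Store 1: 61×49/142 = 21.0493
  Food, Store 2: 61×22/142 = 9.4507
  Food, Store 3: 61×71/142 = 30.5000
  Non-food, Store 1: 81×49/142 = 27.9507
  Non-food, Store 2: 81×22/142 = 12.5493
  Non-food, Store 3: 81×71/142 = 40.5000
Contributions (O − E)²/E:
  (12 − 21.0493)²/21.0493 = 3.8904
  (13 − 9.4507)²/9.4507 = 1.3330
  (36 − 30.5000)²/30.5000 = 0.9918
  (37 − 27.9507)²/27.9507 = 2.9298
  (9 − 12.5493)²/12.5493 = 1.0038
  (35 − 40.5000)²/40.5000 = 0.7469
χ² = 3.8904 + 1.3330 + 0.9918 + 2.9298 + 1.0038 + 0.7469 = 10.90

10.90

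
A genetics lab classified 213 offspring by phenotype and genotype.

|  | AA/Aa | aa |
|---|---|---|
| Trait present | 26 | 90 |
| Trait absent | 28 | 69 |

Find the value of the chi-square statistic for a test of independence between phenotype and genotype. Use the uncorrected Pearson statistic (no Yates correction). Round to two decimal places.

1.16

Row totals: 116, 97. Column totals: 54, 159. Grand total N = 213.
Expected counts (row total × column total / N):
  Trait present, AA/Aa: 116×54/213 = 29.4085
  Trait present, aa: 116×159/213 = 86.5915
  Trait absent, AA/Aa: 97×54/213 = 24.5915
  Trait absent, aa: 97×159/213 = 72.4085
Contributions (O − E)²/E:
  (26 − 29.4085)²/29.4085 = 0.3951
  (90 − 86.5915)²/86.5915 = 0.1342
  (28 − 24.5915)²/24.5915 = 0.4724
  (69 − 72.4085)²/72.4085 = 0.1604
χ² = 0.3951 + 0.1342 + 0.4724 + 0.1604 = 1.16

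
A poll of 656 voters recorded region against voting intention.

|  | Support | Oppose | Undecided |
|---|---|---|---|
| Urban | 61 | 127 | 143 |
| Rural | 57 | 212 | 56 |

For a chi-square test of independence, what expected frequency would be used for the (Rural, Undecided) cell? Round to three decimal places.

98.590

Row total (Rural) = 325; column total (Undecided) = 199; grand total N = 656.
Expected count = (row total × column total) / N = 325 × 199 / 656 = 98.590.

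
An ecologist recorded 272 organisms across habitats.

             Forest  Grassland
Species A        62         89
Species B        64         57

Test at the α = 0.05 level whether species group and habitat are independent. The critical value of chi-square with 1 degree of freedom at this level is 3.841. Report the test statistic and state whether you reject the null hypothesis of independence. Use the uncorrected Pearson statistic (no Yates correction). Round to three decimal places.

3.783; fail to reject H₀

Row totals: 151, 121. Column totals: 126, 146. Grand total N = 272.
Expected counts (row total × column total / N):
  Species A, Forest: 151×126/272 = 69.9485
  Species A, Grassland: 151×146/272 = 81.0515
  Species B, Forest: 121×126/272 = 56.0515
  Species B, Grassland: 121×146/272 = 64.9485
Contributions (O − E)²/E:
  (62 − 69.9485)²/69.9485 = 0.9032
  (89 − 81.0515)²/81.0515 = 0.7795
  (64 − 56.0515)²/56.0515 = 1.1272
  (57 − 64.9485)²/64.9485 = 0.9727
χ² = 0.9032 + 0.7795 + 1.1272 + 0.9727 = 3.783
df = (2−1)(2−1) = 1. Since 3.783 < 3.841, fail to reject the null hypothesis of independence at α = 0.05.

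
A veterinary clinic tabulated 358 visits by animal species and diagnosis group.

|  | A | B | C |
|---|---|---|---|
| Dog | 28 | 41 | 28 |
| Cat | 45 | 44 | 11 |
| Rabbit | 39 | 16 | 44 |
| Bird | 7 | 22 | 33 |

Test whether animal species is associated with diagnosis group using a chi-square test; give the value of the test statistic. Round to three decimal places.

56.108

Row totals: 97, 100, 99, 62. Column totals: 119, 123, 116. Grand total N = 358.
Expected counts (row total × column total / N):
  Dog, A: 97×119/358 = 32.2430
  Dog, B: 97×123/358 = 33.3268
  Dog, C: 97×116/358 = 31.4302
  Cat, A: 100×119/358 = 33.2402
  Cat, B: 100×123/358 = 34.3575
  Cat, C: 100×116/358 = 32.4022
  Rabbit, A: 99×119/358 = 32.9078
  Rabbit, B: 99×123/358 = 34.0140
  Rabbit, C: 99×116/358 = 32.0782
  Bird, A: 62×119/358 = 20.6089
  Bird, B: 62×123/358 = 21.3017
  Bird, C: 62×116/358 = 20.0894
Contributions (O − E)²/E:
  (28 − 32.2430)²/32.2430 = 0.5584
  (41 − 33.3268)²/33.3268 = 1.7667
  (28 − 31.4302)²/31.4302 = 0.3744
  (45 − 33.2402)²/33.2402 = 4.1604
  (44 − 34.3575)²/34.3575 = 2.7062
  (11 − 32.4022)²/32.4022 = 14.1365
  (39 − 32.9078)²/32.9078 = 1.1278
  (16 − 34.0140)²/34.0140 = 9.5403
  (44 − 32.0782)²/32.0782 = 4.4307
  (7 − 20.6089)²/20.6089 = 8.9865
  (22 − 21.3017)²/21.3017 = 0.0229
  (33 − 20.0894)²/20.0894 = 8.2971
χ² = 0.5584 + 1.7667 + 0.3744 + 4.1604 + 2.7062 + 14.1365 + 1.1278 + 9.5403 + 4.4307 + 8.9865 + 0.0229 + 8.2971 = 56.108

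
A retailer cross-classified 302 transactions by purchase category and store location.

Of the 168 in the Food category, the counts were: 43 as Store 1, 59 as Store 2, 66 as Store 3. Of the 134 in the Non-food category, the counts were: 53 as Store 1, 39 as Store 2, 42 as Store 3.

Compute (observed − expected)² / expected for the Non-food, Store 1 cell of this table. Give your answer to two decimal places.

Row total (Non-food) = 134; column total (Store 1) = 96; N = 302.
Expected count E = 134 × 96 / 302 = 42.596.
Contribution = (O − E)²/E = (53 − 42.596)² / 42.596 = 2.54.

2.54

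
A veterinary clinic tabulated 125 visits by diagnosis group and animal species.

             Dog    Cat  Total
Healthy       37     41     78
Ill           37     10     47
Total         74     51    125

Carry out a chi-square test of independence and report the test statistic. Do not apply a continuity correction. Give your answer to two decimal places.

Grand total N = 125.
Expected counts (row total × column total / N):
  Healthy, Dog: 78×74/125 = 46.176
  Healthy, Cat: 78×51/125 = 31.824
  Ill, Dog: 47×74/125 = 27.824
  Ill, Cat: 47×51/125 = 19.176
Contributions (O − E)²/E:
  (37 − 46.176)²/46.176 = 1.8234
  (41 − 31.824)²/31.824 = 2.6458
  (37 − 27.824)²/27.824 = 3.0261
  (10 − 19.176)²/19.176 = 4.3909
χ² = 1.8234 + 2.6458 + 3.0261 + 4.3909 = 11.89

11.89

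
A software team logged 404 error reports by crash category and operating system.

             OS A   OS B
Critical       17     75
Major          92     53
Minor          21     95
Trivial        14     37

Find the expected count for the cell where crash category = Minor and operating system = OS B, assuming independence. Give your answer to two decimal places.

Row total (Minor) = 116; column total (OS B) = 260; grand total N = 404.
Expected count = (row total × column total) / N = 116 × 260 / 404 = 74.65.

74.65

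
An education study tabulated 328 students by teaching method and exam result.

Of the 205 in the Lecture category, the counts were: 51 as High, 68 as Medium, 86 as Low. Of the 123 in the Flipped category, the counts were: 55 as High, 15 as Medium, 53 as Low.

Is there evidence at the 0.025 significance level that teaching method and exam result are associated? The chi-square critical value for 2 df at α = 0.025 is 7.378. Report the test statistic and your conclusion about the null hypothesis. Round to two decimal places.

Row totals: 205, 123. Column totals: 106, 83, 139. Grand total N = 328.
Expected counts (row total × column total / N):
  Lecture, High: 205×106/328 = 66.250
  Lecture, Medium: 205×83/328 = 51.875
  Lecture, Low: 205×139/328 = 86.875
  Flipped, High: 123×106/328 = 39.750
  Flipped, Medium: 123×83/328 = 31.125
  Flipped, Low: 123×139/328 = 52.125
Contributions (O − E)²/E:
  (51 − 66.250)²/66.250 = 3.5104
  (68 − 51.875)²/51.875 = 5.0123
  (86 − 86.875)²/86.875 = 0.0088
  (55 − 39.750)²/39.750 = 5.8506
  (15 − 31.125)²/31.125 = 8.3539
  (53 − 52.125)²/52.125 = 0.0147
χ² = 3.5104 + 5.0123 + 0.0088 + 5.8506 + 8.3539 + 0.0147 = 22.75
df = (2−1)(3−1) = 2. Since 22.75 > 7.378, reject the null hypothesis of independence at α = 0.025.

22.75; reject H₀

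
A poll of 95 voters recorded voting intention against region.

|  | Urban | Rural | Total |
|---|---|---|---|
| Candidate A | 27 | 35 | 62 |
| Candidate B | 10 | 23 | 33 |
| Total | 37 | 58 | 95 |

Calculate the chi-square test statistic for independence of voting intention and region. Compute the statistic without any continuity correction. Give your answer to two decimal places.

Grand total N = 95.
Expected counts (row total × column total / N):
  Candidate A, Urban: 62×37/95 = 24.1474
  Candidate A, Rural: 62×58/95 = 37.8526
  Candidate B, Urban: 33×37/95 = 12.8526
  Candidate B, Rural: 33×58/95 = 20.1474
Contributions (O − E)²/E:
  (27 − 24.1474)²/24.1474 = 0.3370
  (35 − 37.8526)²/37.8526 = 0.2150
  (10 − 12.8526)²/12.8526 = 0.6331
  (23 − 20.1474)²/20.1474 = 0.4039
χ² = 0.3370 + 0.2150 + 0.6331 + 0.4039 = 1.59

1.59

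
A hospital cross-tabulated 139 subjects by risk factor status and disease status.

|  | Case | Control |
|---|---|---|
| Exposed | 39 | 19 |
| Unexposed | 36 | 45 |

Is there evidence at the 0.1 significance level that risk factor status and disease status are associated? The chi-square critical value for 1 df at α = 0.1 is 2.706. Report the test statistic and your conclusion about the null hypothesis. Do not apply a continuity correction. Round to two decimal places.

7.07; reject H₀

Row totals: 58, 81. Column totals: 75, 64. Grand total N = 139.
Expected counts (row total × column total / N):
  Exposed, Case: 58×75/139 = 31.295
  Exposed, Control: 58×64/139 = 26.705
  Unexposed, Case: 81×75/139 = 43.705
  Unexposed, Control: 81×64/139 = 37.295
Contributions (O − E)²/E:
  (39 − 31.295)²/31.295 = 1.8970
  (19 − 26.705)²/26.705 = 2.2231
  (36 − 43.705)²/43.705 = 1.3584
  (45 − 37.295)²/37.295 = 1.5918
χ² = 1.8970 + 2.2231 + 1.3584 + 1.5918 = 7.07
df = (2−1)(2−1) = 1. Since 7.07 > 2.706, reject the null hypothesis of independence at α = 0.1.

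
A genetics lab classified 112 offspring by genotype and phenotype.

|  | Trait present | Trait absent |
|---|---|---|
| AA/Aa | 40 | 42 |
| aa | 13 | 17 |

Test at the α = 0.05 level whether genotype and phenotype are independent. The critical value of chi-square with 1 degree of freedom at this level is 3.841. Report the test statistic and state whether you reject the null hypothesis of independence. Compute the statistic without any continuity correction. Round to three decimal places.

0.261; fail to reject H₀

Row totals: 82, 30. Column totals: 53, 59. Grand total N = 112.
Expected counts (row total × column total / N):
  AA/Aa, Trait present: 82×53/112 = 38.8036
  AA/Aa, Trait absent: 82×59/112 = 43.1964
  aa, Trait present: 30×53/112 = 14.1964
  aa, Trait absent: 30×59/112 = 15.8036
Contributions (O − E)²/E:
  (40 − 38.8036)²/38.8036 = 0.0369
  (42 − 43.1964)²/43.1964 = 0.0331
  (13 − 14.1964)²/14.1964 = 0.1008
  (17 − 15.8036)²/15.8036 = 0.0906
χ² = 0.0369 + 0.0331 + 0.1008 + 0.0906 = 0.261
df = (2−1)(2−1) = 1. Since 0.261 < 3.841, fail to reject the null hypothesis of independence at α = 0.05.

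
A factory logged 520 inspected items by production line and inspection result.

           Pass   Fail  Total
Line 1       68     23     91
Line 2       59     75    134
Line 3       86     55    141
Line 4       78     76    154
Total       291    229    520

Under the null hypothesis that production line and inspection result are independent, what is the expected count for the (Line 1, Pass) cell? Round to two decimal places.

50.93

Row total (Line 1) = 91; column total (Pass) = 291; grand total N = 520.
Expected count = (row total × column total) / N = 91 × 291 / 520 = 50.93.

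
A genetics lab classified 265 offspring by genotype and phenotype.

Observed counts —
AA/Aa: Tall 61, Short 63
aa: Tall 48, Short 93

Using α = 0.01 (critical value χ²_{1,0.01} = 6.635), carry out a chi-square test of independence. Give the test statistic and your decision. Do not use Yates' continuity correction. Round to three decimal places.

6.255; fail to reject H₀

Row totals: 124, 141. Column totals: 109, 156. Grand total N = 265.
Expected counts (row total × column total / N):
  AA/Aa, Tall: 124×109/265 = 51.0038
  AA/Aa, Short: 124×156/265 = 72.9962
  aa, Tall: 141×109/265 = 57.9962
  aa, Short: 141×156/265 = 83.0038
Contributions (O − E)²/E:
  (61 − 51.0038)²/51.0038 = 1.9591
  (63 − 72.9962)²/72.9962 = 1.3689
  (48 − 57.9962)²/57.9962 = 1.7229
  (93 − 83.0038)²/83.0038 = 1.2038
χ² = 1.9591 + 1.3689 + 1.7229 + 1.2038 = 6.255
df = (2−1)(2−1) = 1. Since 6.255 < 6.635, fail to reject the null hypothesis of independence at α = 0.01.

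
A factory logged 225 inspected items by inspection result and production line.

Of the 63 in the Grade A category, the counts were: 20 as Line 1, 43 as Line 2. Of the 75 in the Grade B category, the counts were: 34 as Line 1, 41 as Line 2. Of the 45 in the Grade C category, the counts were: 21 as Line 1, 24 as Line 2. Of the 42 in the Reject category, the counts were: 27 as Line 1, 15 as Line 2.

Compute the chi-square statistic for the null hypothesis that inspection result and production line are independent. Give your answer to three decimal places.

Row totals: 63, 75, 45, 42. Column totals: 102, 123. Grand total N = 225.
Expected counts (row total × column total / N):
  Grade A, Line 1: 63×102/225 = 28.5600
  Grade A, Line 2: 63×123/225 = 34.4400
  Grade B, Line 1: 75×102/225 = 34.0000
  Grade B, Line 2: 75×123/225 = 41.0000
  Grade C, Line 1: 45×102/225 = 20.4000
  Grade C, Line 2: 45×123/225 = 24.6000
  Reject, Line 1: 42×102/225 = 19.0400
  Reject, Line 2: 42×123/225 = 22.9600
Contributions (O − E)²/E:
  (20 − 28.5600)²/28.5600 = 2.5656
  (43 − 34.4400)²/34.4400 = 2.1276
  (34 − 34.0000)²/34.0000 = 0.0000
  (41 − 41.0000)²/41.0000 = 0.0000
  (21 − 20.4000)²/20.4000 = 0.0176
  (24 − 24.6000)²/24.6000 = 0.0146
  (27 − 19.0400)²/19.0400 = 3.3278
  (15 − 22.9600)²/22.9600 = 2.7597
χ² = 2.5656 + 2.1276 + 0.0000 + 0.0000 + 0.0176 + 0.0146 + 3.3278 + 2.7597 = 10.813

10.813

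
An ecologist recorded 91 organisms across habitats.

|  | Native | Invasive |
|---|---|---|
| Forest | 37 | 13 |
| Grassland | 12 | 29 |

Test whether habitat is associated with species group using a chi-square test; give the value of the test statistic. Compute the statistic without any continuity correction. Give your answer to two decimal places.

Row totals: 50, 41. Column totals: 49, 42. Grand total N = 91.
Expected counts (row total × column total / N):
  Forest, Native: 50×49/91 = 26.923
  Forest, Invasive: 50×42/91 = 23.077
  Grassland, Native: 41×49/91 = 22.077
  Grassland, Invasive: 41×42/91 = 18.923
Contributions (O − E)²/E:
  (37 − 26.923)²/26.923 = 3.7717
  (13 − 23.077)²/23.077 = 4.4003
  (12 − 22.077)²/22.077 = 4.5996
  (29 − 18.923)²/18.923 = 5.3663
χ² = 3.7717 + 4.4003 + 4.5996 + 5.3663 = 18.14

18.14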